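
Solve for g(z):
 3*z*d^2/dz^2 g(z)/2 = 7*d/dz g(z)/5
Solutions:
 g(z) = C1 + C2*z^(29/15)


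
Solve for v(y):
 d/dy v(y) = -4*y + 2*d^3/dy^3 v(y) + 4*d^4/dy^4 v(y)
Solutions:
 v(y) = C1 + C4*exp(y/2) - 2*y^2 + (C2*sin(y/2) + C3*cos(y/2))*exp(-y/2)


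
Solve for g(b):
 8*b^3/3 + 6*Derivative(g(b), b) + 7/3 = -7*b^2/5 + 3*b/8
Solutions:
 g(b) = C1 - b^4/9 - 7*b^3/90 + b^2/32 - 7*b/18


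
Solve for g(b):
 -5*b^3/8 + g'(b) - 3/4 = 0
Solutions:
 g(b) = C1 + 5*b^4/32 + 3*b/4


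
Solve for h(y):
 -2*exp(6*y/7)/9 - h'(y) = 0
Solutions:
 h(y) = C1 - 7*exp(6*y/7)/27


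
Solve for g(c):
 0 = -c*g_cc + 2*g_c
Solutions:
 g(c) = C1 + C2*c^3


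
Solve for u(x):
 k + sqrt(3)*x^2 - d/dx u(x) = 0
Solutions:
 u(x) = C1 + k*x + sqrt(3)*x^3/3


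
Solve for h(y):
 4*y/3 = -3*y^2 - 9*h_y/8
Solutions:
 h(y) = C1 - 8*y^3/9 - 16*y^2/27


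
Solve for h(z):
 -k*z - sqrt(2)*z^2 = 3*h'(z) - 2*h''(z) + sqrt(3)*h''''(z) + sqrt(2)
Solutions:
 h(z) = C1 + C2*exp(z*(4*6^(1/3)/(sqrt(729 - 32*sqrt(3)) + 27)^(1/3) + 2^(2/3)*3^(1/6)*(sqrt(729 - 32*sqrt(3)) + 27)^(1/3))/12)*sin(z*(-6^(2/3)*(sqrt(729 - 32*sqrt(3)) + 27)^(1/3) + 4*2^(1/3)*3^(5/6)/(sqrt(729 - 32*sqrt(3)) + 27)^(1/3))/12) + C3*exp(z*(4*6^(1/3)/(sqrt(729 - 32*sqrt(3)) + 27)^(1/3) + 2^(2/3)*3^(1/6)*(sqrt(729 - 32*sqrt(3)) + 27)^(1/3))/12)*cos(z*(-6^(2/3)*(sqrt(729 - 32*sqrt(3)) + 27)^(1/3) + 4*2^(1/3)*3^(5/6)/(sqrt(729 - 32*sqrt(3)) + 27)^(1/3))/12) + C4*exp(-z*(4*6^(1/3)/(sqrt(729 - 32*sqrt(3)) + 27)^(1/3) + 2^(2/3)*3^(1/6)*(sqrt(729 - 32*sqrt(3)) + 27)^(1/3))/6) - k*z^2/6 - 2*k*z/9 - sqrt(2)*z^3/9 - 2*sqrt(2)*z^2/9 - 17*sqrt(2)*z/27


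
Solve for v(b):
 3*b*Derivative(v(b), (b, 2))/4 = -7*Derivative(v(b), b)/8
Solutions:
 v(b) = C1 + C2/b^(1/6)


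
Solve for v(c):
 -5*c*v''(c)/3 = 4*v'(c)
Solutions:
 v(c) = C1 + C2/c^(7/5)


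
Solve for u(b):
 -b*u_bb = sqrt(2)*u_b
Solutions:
 u(b) = C1 + C2*b^(1 - sqrt(2))


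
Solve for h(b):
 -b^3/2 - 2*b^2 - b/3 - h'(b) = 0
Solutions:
 h(b) = C1 - b^4/8 - 2*b^3/3 - b^2/6


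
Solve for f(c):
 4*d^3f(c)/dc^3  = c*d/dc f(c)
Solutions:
 f(c) = C1 + Integral(C2*airyai(2^(1/3)*c/2) + C3*airybi(2^(1/3)*c/2), c)


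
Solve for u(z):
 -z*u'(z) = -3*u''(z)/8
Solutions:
 u(z) = C1 + C2*erfi(2*sqrt(3)*z/3)


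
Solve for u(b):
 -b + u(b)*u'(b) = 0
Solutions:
 u(b) = -sqrt(C1 + b^2)
 u(b) = sqrt(C1 + b^2)


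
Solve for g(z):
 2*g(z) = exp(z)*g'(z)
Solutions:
 g(z) = C1*exp(-2*exp(-z))


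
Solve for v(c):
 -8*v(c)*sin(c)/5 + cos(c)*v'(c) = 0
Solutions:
 v(c) = C1/cos(c)^(8/5)


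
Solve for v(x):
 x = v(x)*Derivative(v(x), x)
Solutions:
 v(x) = -sqrt(C1 + x^2)
 v(x) = sqrt(C1 + x^2)


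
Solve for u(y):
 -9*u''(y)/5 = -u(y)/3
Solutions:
 u(y) = C1*exp(-sqrt(15)*y/9) + C2*exp(sqrt(15)*y/9)


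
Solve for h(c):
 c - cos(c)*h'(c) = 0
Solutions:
 h(c) = C1 + Integral(c/cos(c), c)


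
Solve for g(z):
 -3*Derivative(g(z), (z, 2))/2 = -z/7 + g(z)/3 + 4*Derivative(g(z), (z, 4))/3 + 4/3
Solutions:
 g(z) = C1*sin(z*sqrt(9 - sqrt(17))/4) + C2*sin(z*sqrt(sqrt(17) + 9)/4) + C3*cos(z*sqrt(9 - sqrt(17))/4) + C4*cos(z*sqrt(sqrt(17) + 9)/4) + 3*z/7 - 4


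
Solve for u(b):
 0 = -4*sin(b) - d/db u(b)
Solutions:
 u(b) = C1 + 4*cos(b)


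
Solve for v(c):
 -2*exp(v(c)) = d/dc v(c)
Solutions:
 v(c) = log(1/(C1 + 2*c))


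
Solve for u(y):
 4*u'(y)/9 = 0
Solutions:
 u(y) = C1


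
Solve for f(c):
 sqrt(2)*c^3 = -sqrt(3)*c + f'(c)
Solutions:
 f(c) = C1 + sqrt(2)*c^4/4 + sqrt(3)*c^2/2


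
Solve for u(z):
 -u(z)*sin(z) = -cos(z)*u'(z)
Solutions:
 u(z) = C1/cos(z)


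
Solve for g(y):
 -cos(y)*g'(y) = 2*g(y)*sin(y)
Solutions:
 g(y) = C1*cos(y)^2


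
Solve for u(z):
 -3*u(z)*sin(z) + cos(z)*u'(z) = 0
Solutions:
 u(z) = C1/cos(z)^3


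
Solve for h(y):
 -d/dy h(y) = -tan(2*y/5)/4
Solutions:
 h(y) = C1 - 5*log(cos(2*y/5))/8


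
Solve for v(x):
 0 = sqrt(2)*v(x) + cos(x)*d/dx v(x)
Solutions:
 v(x) = C1*(sin(x) - 1)^(sqrt(2)/2)/(sin(x) + 1)^(sqrt(2)/2)


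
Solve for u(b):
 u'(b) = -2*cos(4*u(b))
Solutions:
 u(b) = -asin((C1 + exp(16*b))/(C1 - exp(16*b)))/4 + pi/4
 u(b) = asin((C1 + exp(16*b))/(C1 - exp(16*b)))/4


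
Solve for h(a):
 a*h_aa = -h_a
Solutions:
 h(a) = C1 + C2*log(a)


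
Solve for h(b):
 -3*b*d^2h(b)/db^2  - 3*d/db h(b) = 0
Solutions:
 h(b) = C1 + C2*log(b)


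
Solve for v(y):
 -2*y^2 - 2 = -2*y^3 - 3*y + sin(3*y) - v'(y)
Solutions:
 v(y) = C1 - y^4/2 + 2*y^3/3 - 3*y^2/2 + 2*y - cos(3*y)/3


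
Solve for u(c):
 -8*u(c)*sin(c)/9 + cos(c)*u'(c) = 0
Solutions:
 u(c) = C1/cos(c)^(8/9)


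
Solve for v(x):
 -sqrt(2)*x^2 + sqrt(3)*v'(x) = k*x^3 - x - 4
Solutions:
 v(x) = C1 + sqrt(3)*k*x^4/12 + sqrt(6)*x^3/9 - sqrt(3)*x^2/6 - 4*sqrt(3)*x/3


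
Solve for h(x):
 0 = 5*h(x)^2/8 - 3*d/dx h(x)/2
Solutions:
 h(x) = -12/(C1 + 5*x)


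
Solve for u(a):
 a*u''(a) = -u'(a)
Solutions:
 u(a) = C1 + C2*log(a)


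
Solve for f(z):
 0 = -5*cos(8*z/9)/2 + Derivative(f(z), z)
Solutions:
 f(z) = C1 + 45*sin(8*z/9)/16


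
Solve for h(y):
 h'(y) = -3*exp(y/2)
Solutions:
 h(y) = C1 - 6*exp(y/2)


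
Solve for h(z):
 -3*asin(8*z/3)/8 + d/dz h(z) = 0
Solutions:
 h(z) = C1 + 3*z*asin(8*z/3)/8 + 3*sqrt(9 - 64*z^2)/64


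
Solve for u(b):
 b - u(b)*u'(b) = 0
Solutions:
 u(b) = -sqrt(C1 + b^2)
 u(b) = sqrt(C1 + b^2)


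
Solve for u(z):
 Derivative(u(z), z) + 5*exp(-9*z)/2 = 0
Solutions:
 u(z) = C1 + 5*exp(-9*z)/18


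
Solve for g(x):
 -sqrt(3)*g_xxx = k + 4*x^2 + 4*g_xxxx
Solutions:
 g(x) = C1 + C2*x + C3*x^2 + C4*exp(-sqrt(3)*x/4) - sqrt(3)*x^5/45 + 4*x^4/9 + sqrt(3)*x^3*(-3*k - 128)/54


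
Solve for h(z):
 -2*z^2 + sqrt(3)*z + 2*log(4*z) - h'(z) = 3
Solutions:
 h(z) = C1 - 2*z^3/3 + sqrt(3)*z^2/2 + 2*z*log(z) - 5*z + z*log(16)


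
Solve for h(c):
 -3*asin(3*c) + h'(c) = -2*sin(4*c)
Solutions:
 h(c) = C1 + 3*c*asin(3*c) + sqrt(1 - 9*c^2) + cos(4*c)/2


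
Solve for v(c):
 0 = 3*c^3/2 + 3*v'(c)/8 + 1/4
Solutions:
 v(c) = C1 - c^4 - 2*c/3


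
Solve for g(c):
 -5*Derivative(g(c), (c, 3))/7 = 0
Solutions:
 g(c) = C1 + C2*c + C3*c^2


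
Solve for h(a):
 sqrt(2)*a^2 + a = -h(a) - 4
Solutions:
 h(a) = -sqrt(2)*a^2 - a - 4


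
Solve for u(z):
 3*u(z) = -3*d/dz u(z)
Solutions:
 u(z) = C1*exp(-z)


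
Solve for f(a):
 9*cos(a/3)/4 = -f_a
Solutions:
 f(a) = C1 - 27*sin(a/3)/4


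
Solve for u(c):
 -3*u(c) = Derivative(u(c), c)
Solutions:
 u(c) = C1*exp(-3*c)


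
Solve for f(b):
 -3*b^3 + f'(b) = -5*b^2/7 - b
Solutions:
 f(b) = C1 + 3*b^4/4 - 5*b^3/21 - b^2/2


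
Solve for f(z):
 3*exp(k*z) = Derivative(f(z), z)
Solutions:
 f(z) = C1 + 3*exp(k*z)/k


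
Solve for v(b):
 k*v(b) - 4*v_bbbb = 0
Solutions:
 v(b) = C1*exp(-sqrt(2)*b*k^(1/4)/2) + C2*exp(sqrt(2)*b*k^(1/4)/2) + C3*exp(-sqrt(2)*I*b*k^(1/4)/2) + C4*exp(sqrt(2)*I*b*k^(1/4)/2)


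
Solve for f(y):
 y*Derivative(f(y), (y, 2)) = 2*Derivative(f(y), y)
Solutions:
 f(y) = C1 + C2*y^3


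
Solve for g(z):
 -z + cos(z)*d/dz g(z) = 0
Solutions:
 g(z) = C1 + Integral(z/cos(z), z)


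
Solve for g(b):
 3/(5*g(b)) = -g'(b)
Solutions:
 g(b) = -sqrt(C1 - 30*b)/5
 g(b) = sqrt(C1 - 30*b)/5


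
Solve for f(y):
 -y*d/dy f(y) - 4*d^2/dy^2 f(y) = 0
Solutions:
 f(y) = C1 + C2*erf(sqrt(2)*y/4)


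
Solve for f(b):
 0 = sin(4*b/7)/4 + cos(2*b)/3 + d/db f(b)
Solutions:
 f(b) = C1 - sin(2*b)/6 + 7*cos(4*b/7)/16


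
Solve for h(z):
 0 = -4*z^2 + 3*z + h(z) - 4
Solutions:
 h(z) = 4*z^2 - 3*z + 4


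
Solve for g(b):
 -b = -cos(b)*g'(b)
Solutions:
 g(b) = C1 + Integral(b/cos(b), b)


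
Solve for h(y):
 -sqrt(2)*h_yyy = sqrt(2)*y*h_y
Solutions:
 h(y) = C1 + Integral(C2*airyai(-y) + C3*airybi(-y), y)


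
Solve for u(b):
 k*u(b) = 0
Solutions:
 u(b) = 0


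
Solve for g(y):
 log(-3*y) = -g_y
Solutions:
 g(y) = C1 - y*log(-y) + y*(1 - log(3))


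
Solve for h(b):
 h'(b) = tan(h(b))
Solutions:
 h(b) = pi - asin(C1*exp(b))
 h(b) = asin(C1*exp(b))


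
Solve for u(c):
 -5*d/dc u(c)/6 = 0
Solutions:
 u(c) = C1


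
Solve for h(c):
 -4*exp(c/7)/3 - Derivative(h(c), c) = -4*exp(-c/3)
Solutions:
 h(c) = C1 - 28*exp(c/7)/3 - 12*exp(-c/3)


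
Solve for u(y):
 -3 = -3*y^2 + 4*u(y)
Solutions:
 u(y) = 3*y^2/4 - 3/4


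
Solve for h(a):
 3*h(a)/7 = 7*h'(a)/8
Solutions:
 h(a) = C1*exp(24*a/49)


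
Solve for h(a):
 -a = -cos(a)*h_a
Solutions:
 h(a) = C1 + Integral(a/cos(a), a)


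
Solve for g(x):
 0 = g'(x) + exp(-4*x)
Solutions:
 g(x) = C1 + exp(-4*x)/4


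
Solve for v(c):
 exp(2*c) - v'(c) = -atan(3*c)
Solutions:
 v(c) = C1 + c*atan(3*c) + exp(2*c)/2 - log(9*c^2 + 1)/6


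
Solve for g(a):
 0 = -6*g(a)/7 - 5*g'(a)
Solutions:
 g(a) = C1*exp(-6*a/35)


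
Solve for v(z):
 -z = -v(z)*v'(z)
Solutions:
 v(z) = -sqrt(C1 + z^2)
 v(z) = sqrt(C1 + z^2)


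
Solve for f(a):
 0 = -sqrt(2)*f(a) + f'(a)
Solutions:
 f(a) = C1*exp(sqrt(2)*a)


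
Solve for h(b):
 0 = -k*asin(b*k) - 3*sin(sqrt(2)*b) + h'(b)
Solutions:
 h(b) = C1 + k*Piecewise((b*asin(b*k) + sqrt(-b^2*k^2 + 1)/k, Ne(k, 0)), (0, True)) - 3*sqrt(2)*cos(sqrt(2)*b)/2


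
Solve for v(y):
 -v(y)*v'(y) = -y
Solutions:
 v(y) = -sqrt(C1 + y^2)
 v(y) = sqrt(C1 + y^2)


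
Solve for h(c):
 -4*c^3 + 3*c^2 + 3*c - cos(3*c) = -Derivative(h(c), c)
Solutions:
 h(c) = C1 + c^4 - c^3 - 3*c^2/2 + sin(3*c)/3


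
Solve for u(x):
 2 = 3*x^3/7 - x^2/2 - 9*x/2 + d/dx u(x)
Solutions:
 u(x) = C1 - 3*x^4/28 + x^3/6 + 9*x^2/4 + 2*x


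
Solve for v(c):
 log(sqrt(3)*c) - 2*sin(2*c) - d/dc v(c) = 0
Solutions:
 v(c) = C1 + c*log(c) - c + c*log(3)/2 + cos(2*c)


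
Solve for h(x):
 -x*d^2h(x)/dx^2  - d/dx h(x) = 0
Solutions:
 h(x) = C1 + C2*log(x)


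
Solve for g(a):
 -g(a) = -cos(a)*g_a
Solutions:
 g(a) = C1*sqrt(sin(a) + 1)/sqrt(sin(a) - 1)


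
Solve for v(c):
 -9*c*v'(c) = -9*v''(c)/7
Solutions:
 v(c) = C1 + C2*erfi(sqrt(14)*c/2)


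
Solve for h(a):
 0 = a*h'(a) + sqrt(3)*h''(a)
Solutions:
 h(a) = C1 + C2*erf(sqrt(2)*3^(3/4)*a/6)


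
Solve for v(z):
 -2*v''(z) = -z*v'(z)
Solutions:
 v(z) = C1 + C2*erfi(z/2)


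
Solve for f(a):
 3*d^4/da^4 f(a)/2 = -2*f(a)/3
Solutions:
 f(a) = (C1*sin(sqrt(3)*a/3) + C2*cos(sqrt(3)*a/3))*exp(-sqrt(3)*a/3) + (C3*sin(sqrt(3)*a/3) + C4*cos(sqrt(3)*a/3))*exp(sqrt(3)*a/3)


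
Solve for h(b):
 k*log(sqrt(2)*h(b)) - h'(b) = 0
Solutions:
 Integral(1/(2*log(_y) + log(2)), (_y, h(b))) = C1 + b*k/2


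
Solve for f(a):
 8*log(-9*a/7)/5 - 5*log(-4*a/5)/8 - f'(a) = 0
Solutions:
 f(a) = C1 + 39*a*log(-a)/40 + a*(-64*log(7) - 39 - 50*log(2) + 25*log(5) + 128*log(3))/40


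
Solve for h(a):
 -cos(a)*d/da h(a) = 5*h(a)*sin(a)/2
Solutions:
 h(a) = C1*cos(a)^(5/2)


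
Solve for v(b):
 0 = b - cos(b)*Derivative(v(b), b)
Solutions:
 v(b) = C1 + Integral(b/cos(b), b)


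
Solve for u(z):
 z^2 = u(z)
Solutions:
 u(z) = z^2


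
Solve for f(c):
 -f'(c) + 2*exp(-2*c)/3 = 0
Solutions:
 f(c) = C1 - exp(-2*c)/3


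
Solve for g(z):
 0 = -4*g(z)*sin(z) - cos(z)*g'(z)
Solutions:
 g(z) = C1*cos(z)^4


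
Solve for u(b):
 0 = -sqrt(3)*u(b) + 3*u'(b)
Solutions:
 u(b) = C1*exp(sqrt(3)*b/3)


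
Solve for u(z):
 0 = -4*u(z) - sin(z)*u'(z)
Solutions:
 u(z) = C1*(cos(z)^2 + 2*cos(z) + 1)/(cos(z)^2 - 2*cos(z) + 1)


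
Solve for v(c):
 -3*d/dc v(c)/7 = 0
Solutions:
 v(c) = C1


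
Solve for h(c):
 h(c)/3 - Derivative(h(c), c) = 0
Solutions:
 h(c) = C1*exp(c/3)


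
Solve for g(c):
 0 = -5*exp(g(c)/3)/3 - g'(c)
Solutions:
 g(c) = 3*log(1/(C1 + 5*c)) + 6*log(3)


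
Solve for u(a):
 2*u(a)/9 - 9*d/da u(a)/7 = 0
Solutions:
 u(a) = C1*exp(14*a/81)


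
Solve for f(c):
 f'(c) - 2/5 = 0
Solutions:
 f(c) = C1 + 2*c/5


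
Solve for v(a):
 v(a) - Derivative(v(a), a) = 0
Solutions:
 v(a) = C1*exp(a)


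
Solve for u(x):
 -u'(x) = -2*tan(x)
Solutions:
 u(x) = C1 - 2*log(cos(x))


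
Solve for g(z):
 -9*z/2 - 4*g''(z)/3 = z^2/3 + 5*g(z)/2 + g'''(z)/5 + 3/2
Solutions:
 g(z) = C1*exp(z*(-80 + 160*2^(2/3)*5^(1/3)/(27*sqrt(3289) + 2009)^(1/3) + 2^(1/3)*5^(2/3)*(27*sqrt(3289) + 2009)^(1/3))/36)*sin(10^(1/3)*sqrt(3)*z*(-5^(1/3)*(27*sqrt(3289) + 2009)^(1/3) + 160*2^(1/3)/(27*sqrt(3289) + 2009)^(1/3))/36) + C2*exp(z*(-80 + 160*2^(2/3)*5^(1/3)/(27*sqrt(3289) + 2009)^(1/3) + 2^(1/3)*5^(2/3)*(27*sqrt(3289) + 2009)^(1/3))/36)*cos(10^(1/3)*sqrt(3)*z*(-5^(1/3)*(27*sqrt(3289) + 2009)^(1/3) + 160*2^(1/3)/(27*sqrt(3289) + 2009)^(1/3))/36) + C3*exp(-z*(160*2^(2/3)*5^(1/3)/(27*sqrt(3289) + 2009)^(1/3) + 40 + 2^(1/3)*5^(2/3)*(27*sqrt(3289) + 2009)^(1/3))/18) - 2*z^2/15 - 9*z/5 - 103/225


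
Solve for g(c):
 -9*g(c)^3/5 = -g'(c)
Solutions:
 g(c) = -sqrt(10)*sqrt(-1/(C1 + 9*c))/2
 g(c) = sqrt(10)*sqrt(-1/(C1 + 9*c))/2


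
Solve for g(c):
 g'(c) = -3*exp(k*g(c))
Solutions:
 g(c) = Piecewise((log(1/(C1*k + 3*c*k))/k, Ne(k, 0)), (nan, True))
 g(c) = Piecewise((C1 - 3*c, Eq(k, 0)), (nan, True))


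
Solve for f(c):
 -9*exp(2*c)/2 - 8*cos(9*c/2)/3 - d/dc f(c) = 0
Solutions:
 f(c) = C1 - 9*exp(2*c)/4 - 16*sin(9*c/2)/27


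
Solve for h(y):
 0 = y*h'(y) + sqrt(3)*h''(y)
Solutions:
 h(y) = C1 + C2*erf(sqrt(2)*3^(3/4)*y/6)


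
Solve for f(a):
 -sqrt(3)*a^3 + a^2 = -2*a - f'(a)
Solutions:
 f(a) = C1 + sqrt(3)*a^4/4 - a^3/3 - a^2


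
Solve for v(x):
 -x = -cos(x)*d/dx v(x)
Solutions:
 v(x) = C1 + Integral(x/cos(x), x)


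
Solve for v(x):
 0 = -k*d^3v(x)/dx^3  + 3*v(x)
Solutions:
 v(x) = C1*exp(3^(1/3)*x*(1/k)^(1/3)) + C2*exp(x*(-3^(1/3) + 3^(5/6)*I)*(1/k)^(1/3)/2) + C3*exp(-x*(3^(1/3) + 3^(5/6)*I)*(1/k)^(1/3)/2)


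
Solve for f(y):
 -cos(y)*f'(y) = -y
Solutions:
 f(y) = C1 + Integral(y/cos(y), y)


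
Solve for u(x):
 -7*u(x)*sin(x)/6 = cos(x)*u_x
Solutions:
 u(x) = C1*cos(x)^(7/6)


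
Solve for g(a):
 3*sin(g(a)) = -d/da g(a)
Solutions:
 g(a) = -acos((-C1 - exp(6*a))/(C1 - exp(6*a))) + 2*pi
 g(a) = acos((-C1 - exp(6*a))/(C1 - exp(6*a)))


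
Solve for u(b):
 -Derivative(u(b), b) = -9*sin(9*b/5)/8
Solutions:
 u(b) = C1 - 5*cos(9*b/5)/8


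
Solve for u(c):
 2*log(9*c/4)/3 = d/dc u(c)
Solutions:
 u(c) = C1 + 2*c*log(c)/3 - 4*c*log(2)/3 - 2*c/3 + 4*c*log(3)/3


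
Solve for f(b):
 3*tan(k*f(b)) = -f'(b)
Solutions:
 f(b) = Piecewise((-asin(exp(C1*k - 3*b*k))/k + pi/k, Ne(k, 0)), (nan, True))
 f(b) = Piecewise((asin(exp(C1*k - 3*b*k))/k, Ne(k, 0)), (nan, True))


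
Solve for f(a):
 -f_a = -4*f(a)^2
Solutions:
 f(a) = -1/(C1 + 4*a)


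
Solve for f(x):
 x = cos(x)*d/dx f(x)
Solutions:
 f(x) = C1 + Integral(x/cos(x), x)


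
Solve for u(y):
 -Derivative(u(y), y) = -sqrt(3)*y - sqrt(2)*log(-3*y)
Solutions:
 u(y) = C1 + sqrt(3)*y^2/2 + sqrt(2)*y*log(-y) + sqrt(2)*y*(-1 + log(3))


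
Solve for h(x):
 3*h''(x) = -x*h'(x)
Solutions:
 h(x) = C1 + C2*erf(sqrt(6)*x/6)


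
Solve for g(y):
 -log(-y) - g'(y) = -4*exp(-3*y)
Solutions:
 g(y) = C1 - y*log(-y) + y - 4*exp(-3*y)/3


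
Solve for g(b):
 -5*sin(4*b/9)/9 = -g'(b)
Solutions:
 g(b) = C1 - 5*cos(4*b/9)/4


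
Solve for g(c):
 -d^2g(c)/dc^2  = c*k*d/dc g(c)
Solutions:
 g(c) = Piecewise((-sqrt(2)*sqrt(pi)*C1*erf(sqrt(2)*c*sqrt(k)/2)/(2*sqrt(k)) - C2, (k > 0) | (k < 0)), (-C1*c - C2, True))


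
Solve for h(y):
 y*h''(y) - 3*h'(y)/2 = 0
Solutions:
 h(y) = C1 + C2*y^(5/2)


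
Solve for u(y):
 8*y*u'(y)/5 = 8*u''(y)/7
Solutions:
 u(y) = C1 + C2*erfi(sqrt(70)*y/10)


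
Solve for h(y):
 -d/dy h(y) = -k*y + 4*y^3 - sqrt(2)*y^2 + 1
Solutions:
 h(y) = C1 + k*y^2/2 - y^4 + sqrt(2)*y^3/3 - y


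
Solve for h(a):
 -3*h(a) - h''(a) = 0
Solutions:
 h(a) = C1*sin(sqrt(3)*a) + C2*cos(sqrt(3)*a)


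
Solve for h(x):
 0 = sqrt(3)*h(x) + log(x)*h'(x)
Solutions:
 h(x) = C1*exp(-sqrt(3)*li(x))


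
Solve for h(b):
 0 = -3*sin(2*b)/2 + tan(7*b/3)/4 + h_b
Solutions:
 h(b) = C1 + 3*log(cos(7*b/3))/28 - 3*cos(2*b)/4


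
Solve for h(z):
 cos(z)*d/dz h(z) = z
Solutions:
 h(z) = C1 + Integral(z/cos(z), z)


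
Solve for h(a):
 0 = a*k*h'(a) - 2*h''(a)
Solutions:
 h(a) = Piecewise((-sqrt(pi)*C1*erf(a*sqrt(-k)/2)/sqrt(-k) - C2, (k > 0) | (k < 0)), (-C1*a - C2, True))


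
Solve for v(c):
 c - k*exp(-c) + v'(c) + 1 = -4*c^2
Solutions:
 v(c) = C1 - 4*c^3/3 - c^2/2 - c - k*exp(-c)


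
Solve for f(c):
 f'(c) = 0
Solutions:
 f(c) = C1


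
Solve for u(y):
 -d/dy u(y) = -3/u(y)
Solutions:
 u(y) = -sqrt(C1 + 6*y)
 u(y) = sqrt(C1 + 6*y)


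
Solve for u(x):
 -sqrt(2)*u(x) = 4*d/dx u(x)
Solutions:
 u(x) = C1*exp(-sqrt(2)*x/4)


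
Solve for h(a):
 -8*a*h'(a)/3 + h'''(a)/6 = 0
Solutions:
 h(a) = C1 + Integral(C2*airyai(2*2^(1/3)*a) + C3*airybi(2*2^(1/3)*a), a)


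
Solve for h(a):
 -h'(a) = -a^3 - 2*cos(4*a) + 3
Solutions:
 h(a) = C1 + a^4/4 - 3*a + sin(4*a)/2


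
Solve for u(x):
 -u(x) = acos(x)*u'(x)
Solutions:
 u(x) = C1*exp(-Integral(1/acos(x), x))


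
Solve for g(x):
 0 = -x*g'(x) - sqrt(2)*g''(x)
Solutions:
 g(x) = C1 + C2*erf(2^(1/4)*x/2)


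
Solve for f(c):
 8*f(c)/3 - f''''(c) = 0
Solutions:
 f(c) = C1*exp(-6^(3/4)*c/3) + C2*exp(6^(3/4)*c/3) + C3*sin(6^(3/4)*c/3) + C4*cos(6^(3/4)*c/3)


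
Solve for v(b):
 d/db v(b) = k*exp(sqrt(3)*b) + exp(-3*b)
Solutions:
 v(b) = C1 + sqrt(3)*k*exp(sqrt(3)*b)/3 - exp(-3*b)/3


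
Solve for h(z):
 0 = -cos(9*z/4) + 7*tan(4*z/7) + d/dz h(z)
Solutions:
 h(z) = C1 + 49*log(cos(4*z/7))/4 + 4*sin(9*z/4)/9


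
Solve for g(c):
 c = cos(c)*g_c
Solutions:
 g(c) = C1 + Integral(c/cos(c), c)


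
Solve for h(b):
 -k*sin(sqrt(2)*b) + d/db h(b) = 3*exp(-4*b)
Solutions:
 h(b) = C1 - sqrt(2)*k*cos(sqrt(2)*b)/2 - 3*exp(-4*b)/4


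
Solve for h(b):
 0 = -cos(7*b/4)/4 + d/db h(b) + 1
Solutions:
 h(b) = C1 - b + sin(7*b/4)/7


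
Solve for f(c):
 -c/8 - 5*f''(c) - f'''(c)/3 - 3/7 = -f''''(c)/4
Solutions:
 f(c) = C1 + C2*c + C3*exp(2*c*(1 - sqrt(46))/3) + C4*exp(2*c*(1 + sqrt(46))/3) - c^3/240 - 353*c^2/8400


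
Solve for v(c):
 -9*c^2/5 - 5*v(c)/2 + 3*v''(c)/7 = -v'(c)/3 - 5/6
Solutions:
 v(c) = C1*exp(c*(-7 + sqrt(1939))/18) + C2*exp(-c*(7 + sqrt(1939))/18) - 18*c^2/25 - 24*c/125 + 799/13125


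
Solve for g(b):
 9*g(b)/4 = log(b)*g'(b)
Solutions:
 g(b) = C1*exp(9*li(b)/4)


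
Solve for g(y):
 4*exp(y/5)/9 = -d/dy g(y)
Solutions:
 g(y) = C1 - 20*exp(y/5)/9


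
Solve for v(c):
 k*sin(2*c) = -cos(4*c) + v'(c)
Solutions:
 v(c) = C1 - k*cos(2*c)/2 + sin(4*c)/4


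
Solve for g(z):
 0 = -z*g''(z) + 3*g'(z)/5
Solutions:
 g(z) = C1 + C2*z^(8/5)


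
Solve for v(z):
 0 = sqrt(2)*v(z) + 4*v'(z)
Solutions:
 v(z) = C1*exp(-sqrt(2)*z/4)


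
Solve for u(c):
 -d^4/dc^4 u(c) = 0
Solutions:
 u(c) = C1 + C2*c + C3*c^2 + C4*c^3


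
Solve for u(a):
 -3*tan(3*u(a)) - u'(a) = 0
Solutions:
 u(a) = -asin(C1*exp(-9*a))/3 + pi/3
 u(a) = asin(C1*exp(-9*a))/3


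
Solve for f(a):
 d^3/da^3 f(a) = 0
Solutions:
 f(a) = C1 + C2*a + C3*a^2


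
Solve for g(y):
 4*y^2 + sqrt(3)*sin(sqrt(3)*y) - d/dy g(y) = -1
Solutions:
 g(y) = C1 + 4*y^3/3 + y - cos(sqrt(3)*y)


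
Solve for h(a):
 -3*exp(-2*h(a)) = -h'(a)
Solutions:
 h(a) = log(-sqrt(C1 + 6*a))
 h(a) = log(C1 + 6*a)/2


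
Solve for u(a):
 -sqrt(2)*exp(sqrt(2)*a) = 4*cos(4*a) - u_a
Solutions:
 u(a) = C1 + exp(sqrt(2)*a) + sin(4*a)


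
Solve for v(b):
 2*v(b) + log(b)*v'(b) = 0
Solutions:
 v(b) = C1*exp(-2*li(b))


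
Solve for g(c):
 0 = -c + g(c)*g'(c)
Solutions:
 g(c) = -sqrt(C1 + c^2)
 g(c) = sqrt(C1 + c^2)


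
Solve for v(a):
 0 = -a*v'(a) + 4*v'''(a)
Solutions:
 v(a) = C1 + Integral(C2*airyai(2^(1/3)*a/2) + C3*airybi(2^(1/3)*a/2), a)


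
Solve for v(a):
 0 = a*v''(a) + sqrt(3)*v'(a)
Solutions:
 v(a) = C1 + C2*a^(1 - sqrt(3))


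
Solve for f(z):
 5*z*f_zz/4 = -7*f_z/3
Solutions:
 f(z) = C1 + C2/z^(13/15)


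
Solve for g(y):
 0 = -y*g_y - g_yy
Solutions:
 g(y) = C1 + C2*erf(sqrt(2)*y/2)


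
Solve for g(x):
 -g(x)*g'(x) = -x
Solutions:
 g(x) = -sqrt(C1 + x^2)
 g(x) = sqrt(C1 + x^2)


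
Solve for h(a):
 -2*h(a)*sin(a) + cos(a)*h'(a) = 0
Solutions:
 h(a) = C1/cos(a)^2


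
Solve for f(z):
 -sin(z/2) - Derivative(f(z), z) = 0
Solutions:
 f(z) = C1 + 2*cos(z/2)


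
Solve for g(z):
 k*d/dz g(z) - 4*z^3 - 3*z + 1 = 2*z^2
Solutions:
 g(z) = C1 + z^4/k + 2*z^3/(3*k) + 3*z^2/(2*k) - z/k


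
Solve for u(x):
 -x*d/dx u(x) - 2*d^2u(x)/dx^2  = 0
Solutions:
 u(x) = C1 + C2*erf(x/2)


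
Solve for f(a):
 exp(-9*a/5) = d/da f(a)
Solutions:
 f(a) = C1 - 5*exp(-9*a/5)/9


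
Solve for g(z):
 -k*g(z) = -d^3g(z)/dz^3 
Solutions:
 g(z) = C1*exp(k^(1/3)*z) + C2*exp(k^(1/3)*z*(-1 + sqrt(3)*I)/2) + C3*exp(-k^(1/3)*z*(1 + sqrt(3)*I)/2)


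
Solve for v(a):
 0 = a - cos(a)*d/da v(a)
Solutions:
 v(a) = C1 + Integral(a/cos(a), a)


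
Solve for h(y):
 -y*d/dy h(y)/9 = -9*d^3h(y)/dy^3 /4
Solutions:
 h(y) = C1 + Integral(C2*airyai(6^(2/3)*y/9) + C3*airybi(6^(2/3)*y/9), y)


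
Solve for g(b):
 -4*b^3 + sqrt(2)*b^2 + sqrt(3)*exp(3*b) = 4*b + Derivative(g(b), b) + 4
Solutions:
 g(b) = C1 - b^4 + sqrt(2)*b^3/3 - 2*b^2 - 4*b + sqrt(3)*exp(3*b)/3


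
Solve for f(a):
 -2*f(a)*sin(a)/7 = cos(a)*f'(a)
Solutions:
 f(a) = C1*cos(a)^(2/7)


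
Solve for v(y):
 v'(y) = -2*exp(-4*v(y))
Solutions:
 v(y) = log(-I*(C1 - 8*y)^(1/4))
 v(y) = log(I*(C1 - 8*y)^(1/4))
 v(y) = log(-(C1 - 8*y)^(1/4))
 v(y) = log(C1 - 8*y)/4


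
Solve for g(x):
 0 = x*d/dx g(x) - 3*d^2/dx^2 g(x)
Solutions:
 g(x) = C1 + C2*erfi(sqrt(6)*x/6)


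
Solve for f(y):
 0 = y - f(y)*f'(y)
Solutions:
 f(y) = -sqrt(C1 + y^2)
 f(y) = sqrt(C1 + y^2)


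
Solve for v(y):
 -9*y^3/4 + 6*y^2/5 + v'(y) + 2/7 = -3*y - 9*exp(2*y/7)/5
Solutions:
 v(y) = C1 + 9*y^4/16 - 2*y^3/5 - 3*y^2/2 - 2*y/7 - 63*exp(2*y/7)/10


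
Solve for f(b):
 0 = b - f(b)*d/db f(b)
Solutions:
 f(b) = -sqrt(C1 + b^2)
 f(b) = sqrt(C1 + b^2)


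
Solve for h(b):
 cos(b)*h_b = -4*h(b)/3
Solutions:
 h(b) = C1*(sin(b) - 1)^(2/3)/(sin(b) + 1)^(2/3)


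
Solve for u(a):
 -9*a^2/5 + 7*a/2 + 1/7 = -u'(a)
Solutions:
 u(a) = C1 + 3*a^3/5 - 7*a^2/4 - a/7


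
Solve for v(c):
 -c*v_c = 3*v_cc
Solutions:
 v(c) = C1 + C2*erf(sqrt(6)*c/6)


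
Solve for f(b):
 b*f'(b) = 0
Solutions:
 f(b) = C1


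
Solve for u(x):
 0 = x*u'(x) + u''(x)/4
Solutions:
 u(x) = C1 + C2*erf(sqrt(2)*x)


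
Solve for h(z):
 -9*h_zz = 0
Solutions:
 h(z) = C1 + C2*z


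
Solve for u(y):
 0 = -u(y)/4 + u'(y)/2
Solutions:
 u(y) = C1*exp(y/2)


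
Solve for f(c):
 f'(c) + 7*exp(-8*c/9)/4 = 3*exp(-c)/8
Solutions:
 f(c) = C1 - 3*exp(-c)/8 + 63*exp(-8*c/9)/32


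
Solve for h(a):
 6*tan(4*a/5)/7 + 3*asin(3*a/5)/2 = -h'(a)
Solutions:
 h(a) = C1 - 3*a*asin(3*a/5)/2 - sqrt(25 - 9*a^2)/2 + 15*log(cos(4*a/5))/14


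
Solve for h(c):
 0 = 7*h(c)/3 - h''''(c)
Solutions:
 h(c) = C1*exp(-3^(3/4)*7^(1/4)*c/3) + C2*exp(3^(3/4)*7^(1/4)*c/3) + C3*sin(3^(3/4)*7^(1/4)*c/3) + C4*cos(3^(3/4)*7^(1/4)*c/3)


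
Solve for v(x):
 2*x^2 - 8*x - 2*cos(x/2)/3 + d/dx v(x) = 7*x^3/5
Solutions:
 v(x) = C1 + 7*x^4/20 - 2*x^3/3 + 4*x^2 + 4*sin(x/2)/3


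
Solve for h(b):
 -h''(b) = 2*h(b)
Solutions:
 h(b) = C1*sin(sqrt(2)*b) + C2*cos(sqrt(2)*b)


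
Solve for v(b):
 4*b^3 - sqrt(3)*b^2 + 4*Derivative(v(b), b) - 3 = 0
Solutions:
 v(b) = C1 - b^4/4 + sqrt(3)*b^3/12 + 3*b/4


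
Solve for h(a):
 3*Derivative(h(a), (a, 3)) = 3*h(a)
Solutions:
 h(a) = C3*exp(a) + (C1*sin(sqrt(3)*a/2) + C2*cos(sqrt(3)*a/2))*exp(-a/2)


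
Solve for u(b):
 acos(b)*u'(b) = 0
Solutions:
 u(b) = C1


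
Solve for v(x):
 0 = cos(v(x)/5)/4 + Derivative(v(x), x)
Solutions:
 x/4 - 5*log(sin(v(x)/5) - 1)/2 + 5*log(sin(v(x)/5) + 1)/2 = C1


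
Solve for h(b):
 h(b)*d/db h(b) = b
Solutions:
 h(b) = -sqrt(C1 + b^2)
 h(b) = sqrt(C1 + b^2)


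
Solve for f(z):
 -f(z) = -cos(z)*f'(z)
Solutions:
 f(z) = C1*sqrt(sin(z) + 1)/sqrt(sin(z) - 1)


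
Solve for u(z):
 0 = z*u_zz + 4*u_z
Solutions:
 u(z) = C1 + C2/z^3


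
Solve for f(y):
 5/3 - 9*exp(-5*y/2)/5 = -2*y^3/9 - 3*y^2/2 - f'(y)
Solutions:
 f(y) = C1 - y^4/18 - y^3/2 - 5*y/3 - 18*exp(-5*y/2)/25


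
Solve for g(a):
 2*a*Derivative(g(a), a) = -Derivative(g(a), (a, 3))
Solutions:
 g(a) = C1 + Integral(C2*airyai(-2^(1/3)*a) + C3*airybi(-2^(1/3)*a), a)


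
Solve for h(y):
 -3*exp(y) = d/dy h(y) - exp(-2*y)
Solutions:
 h(y) = C1 - 3*exp(y) - exp(-2*y)/2


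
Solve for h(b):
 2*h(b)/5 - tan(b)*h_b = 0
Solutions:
 h(b) = C1*sin(b)^(2/5)


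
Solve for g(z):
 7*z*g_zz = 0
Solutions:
 g(z) = C1 + C2*z


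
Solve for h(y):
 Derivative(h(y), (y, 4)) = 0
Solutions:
 h(y) = C1 + C2*y + C3*y^2 + C4*y^3


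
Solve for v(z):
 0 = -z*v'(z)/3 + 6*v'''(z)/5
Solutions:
 v(z) = C1 + Integral(C2*airyai(60^(1/3)*z/6) + C3*airybi(60^(1/3)*z/6), z)


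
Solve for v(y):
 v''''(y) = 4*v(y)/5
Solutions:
 v(y) = C1*exp(-sqrt(2)*5^(3/4)*y/5) + C2*exp(sqrt(2)*5^(3/4)*y/5) + C3*sin(sqrt(2)*5^(3/4)*y/5) + C4*cos(sqrt(2)*5^(3/4)*y/5)


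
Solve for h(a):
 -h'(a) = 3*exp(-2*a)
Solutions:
 h(a) = C1 + 3*exp(-2*a)/2


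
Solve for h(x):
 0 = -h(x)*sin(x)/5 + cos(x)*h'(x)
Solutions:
 h(x) = C1/cos(x)^(1/5)


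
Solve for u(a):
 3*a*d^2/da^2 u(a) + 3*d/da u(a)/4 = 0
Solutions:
 u(a) = C1 + C2*a^(3/4)


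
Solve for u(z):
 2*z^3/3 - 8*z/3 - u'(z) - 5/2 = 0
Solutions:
 u(z) = C1 + z^4/6 - 4*z^2/3 - 5*z/2


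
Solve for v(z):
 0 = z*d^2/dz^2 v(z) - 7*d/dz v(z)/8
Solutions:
 v(z) = C1 + C2*z^(15/8)


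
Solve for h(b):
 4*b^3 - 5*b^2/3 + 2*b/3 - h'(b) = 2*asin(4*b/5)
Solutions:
 h(b) = C1 + b^4 - 5*b^3/9 + b^2/3 - 2*b*asin(4*b/5) - sqrt(25 - 16*b^2)/2


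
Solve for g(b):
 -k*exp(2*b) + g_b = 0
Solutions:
 g(b) = C1 + k*exp(2*b)/2


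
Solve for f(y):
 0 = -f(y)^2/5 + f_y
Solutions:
 f(y) = -5/(C1 + y)


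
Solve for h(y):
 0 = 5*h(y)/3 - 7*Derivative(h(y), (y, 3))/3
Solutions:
 h(y) = C3*exp(5^(1/3)*7^(2/3)*y/7) + (C1*sin(sqrt(3)*5^(1/3)*7^(2/3)*y/14) + C2*cos(sqrt(3)*5^(1/3)*7^(2/3)*y/14))*exp(-5^(1/3)*7^(2/3)*y/14)


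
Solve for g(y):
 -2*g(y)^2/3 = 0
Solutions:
 g(y) = 0


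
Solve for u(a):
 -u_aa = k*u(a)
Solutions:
 u(a) = C1*exp(-a*sqrt(-k)) + C2*exp(a*sqrt(-k))


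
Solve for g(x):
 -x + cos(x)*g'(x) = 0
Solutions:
 g(x) = C1 + Integral(x/cos(x), x)


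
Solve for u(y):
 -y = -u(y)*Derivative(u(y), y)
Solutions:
 u(y) = -sqrt(C1 + y^2)
 u(y) = sqrt(C1 + y^2)


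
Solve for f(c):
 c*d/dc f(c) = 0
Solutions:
 f(c) = C1


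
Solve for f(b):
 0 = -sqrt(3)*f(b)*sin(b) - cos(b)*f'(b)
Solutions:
 f(b) = C1*cos(b)^(sqrt(3))


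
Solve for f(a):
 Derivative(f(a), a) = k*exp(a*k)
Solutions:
 f(a) = C1 + exp(a*k)


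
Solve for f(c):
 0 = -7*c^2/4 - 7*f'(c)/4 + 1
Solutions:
 f(c) = C1 - c^3/3 + 4*c/7


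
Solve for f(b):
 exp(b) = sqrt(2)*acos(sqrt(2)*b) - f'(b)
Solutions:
 f(b) = C1 + sqrt(2)*(b*acos(sqrt(2)*b) - sqrt(2)*sqrt(1 - 2*b^2)/2) - exp(b)


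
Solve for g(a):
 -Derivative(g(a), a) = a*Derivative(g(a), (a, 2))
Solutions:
 g(a) = C1 + C2*log(a)


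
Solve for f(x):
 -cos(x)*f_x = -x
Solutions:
 f(x) = C1 + Integral(x/cos(x), x)


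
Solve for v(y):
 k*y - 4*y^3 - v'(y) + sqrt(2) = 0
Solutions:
 v(y) = C1 + k*y^2/2 - y^4 + sqrt(2)*y


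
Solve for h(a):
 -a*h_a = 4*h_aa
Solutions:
 h(a) = C1 + C2*erf(sqrt(2)*a/4)


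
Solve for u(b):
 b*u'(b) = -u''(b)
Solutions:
 u(b) = C1 + C2*erf(sqrt(2)*b/2)


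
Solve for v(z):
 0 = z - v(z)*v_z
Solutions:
 v(z) = -sqrt(C1 + z^2)
 v(z) = sqrt(C1 + z^2)


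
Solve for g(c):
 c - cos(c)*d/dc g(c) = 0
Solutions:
 g(c) = C1 + Integral(c/cos(c), c)


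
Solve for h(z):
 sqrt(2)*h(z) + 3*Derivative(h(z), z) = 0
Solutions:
 h(z) = C1*exp(-sqrt(2)*z/3)


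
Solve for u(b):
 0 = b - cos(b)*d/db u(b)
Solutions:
 u(b) = C1 + Integral(b/cos(b), b)


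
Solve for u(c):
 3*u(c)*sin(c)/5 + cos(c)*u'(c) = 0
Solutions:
 u(c) = C1*cos(c)^(3/5)


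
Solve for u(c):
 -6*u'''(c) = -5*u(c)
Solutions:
 u(c) = C3*exp(5^(1/3)*6^(2/3)*c/6) + (C1*sin(2^(2/3)*3^(1/6)*5^(1/3)*c/4) + C2*cos(2^(2/3)*3^(1/6)*5^(1/3)*c/4))*exp(-5^(1/3)*6^(2/3)*c/12)


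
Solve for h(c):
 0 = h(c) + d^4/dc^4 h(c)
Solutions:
 h(c) = (C1*sin(sqrt(2)*c/2) + C2*cos(sqrt(2)*c/2))*exp(-sqrt(2)*c/2) + (C3*sin(sqrt(2)*c/2) + C4*cos(sqrt(2)*c/2))*exp(sqrt(2)*c/2)


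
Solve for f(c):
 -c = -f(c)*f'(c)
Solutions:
 f(c) = -sqrt(C1 + c^2)
 f(c) = sqrt(C1 + c^2)


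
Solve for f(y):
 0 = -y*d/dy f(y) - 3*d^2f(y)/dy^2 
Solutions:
 f(y) = C1 + C2*erf(sqrt(6)*y/6)


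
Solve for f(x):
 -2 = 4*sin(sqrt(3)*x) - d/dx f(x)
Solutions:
 f(x) = C1 + 2*x - 4*sqrt(3)*cos(sqrt(3)*x)/3


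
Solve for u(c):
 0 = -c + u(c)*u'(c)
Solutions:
 u(c) = -sqrt(C1 + c^2)
 u(c) = sqrt(C1 + c^2)


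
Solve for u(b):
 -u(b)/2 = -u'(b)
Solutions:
 u(b) = C1*exp(b/2)


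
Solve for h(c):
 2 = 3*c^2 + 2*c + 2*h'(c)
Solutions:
 h(c) = C1 - c^3/2 - c^2/2 + c


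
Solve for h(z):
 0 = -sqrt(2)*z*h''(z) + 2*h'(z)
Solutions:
 h(z) = C1 + C2*z^(1 + sqrt(2))


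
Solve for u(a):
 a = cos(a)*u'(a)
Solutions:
 u(a) = C1 + Integral(a/cos(a), a)


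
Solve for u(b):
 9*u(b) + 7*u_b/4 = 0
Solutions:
 u(b) = C1*exp(-36*b/7)


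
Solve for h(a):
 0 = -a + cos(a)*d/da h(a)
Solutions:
 h(a) = C1 + Integral(a/cos(a), a)


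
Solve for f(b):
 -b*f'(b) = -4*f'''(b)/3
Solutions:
 f(b) = C1 + Integral(C2*airyai(6^(1/3)*b/2) + C3*airybi(6^(1/3)*b/2), b)


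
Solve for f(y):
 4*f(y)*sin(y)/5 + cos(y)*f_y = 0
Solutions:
 f(y) = C1*cos(y)^(4/5)


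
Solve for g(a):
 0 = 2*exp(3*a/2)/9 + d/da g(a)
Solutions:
 g(a) = C1 - 4*exp(3*a/2)/27


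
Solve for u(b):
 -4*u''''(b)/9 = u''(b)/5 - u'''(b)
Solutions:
 u(b) = C1 + C2*b + C3*exp(3*b*(15 - sqrt(145))/40) + C4*exp(3*b*(sqrt(145) + 15)/40)


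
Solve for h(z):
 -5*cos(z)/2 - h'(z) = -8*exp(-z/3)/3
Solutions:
 h(z) = C1 - 5*sin(z)/2 - 8*exp(-z/3)


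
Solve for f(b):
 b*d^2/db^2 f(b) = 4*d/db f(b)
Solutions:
 f(b) = C1 + C2*b^5


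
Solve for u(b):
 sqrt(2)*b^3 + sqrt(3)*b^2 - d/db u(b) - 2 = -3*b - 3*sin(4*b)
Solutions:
 u(b) = C1 + sqrt(2)*b^4/4 + sqrt(3)*b^3/3 + 3*b^2/2 - 2*b - 3*cos(4*b)/4


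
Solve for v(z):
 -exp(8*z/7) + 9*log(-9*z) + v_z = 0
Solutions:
 v(z) = C1 - 9*z*log(-z) + 9*z*(1 - 2*log(3)) + 7*exp(8*z/7)/8


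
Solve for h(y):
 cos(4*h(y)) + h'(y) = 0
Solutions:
 h(y) = -asin((C1 + exp(8*y))/(C1 - exp(8*y)))/4 + pi/4
 h(y) = asin((C1 + exp(8*y))/(C1 - exp(8*y)))/4


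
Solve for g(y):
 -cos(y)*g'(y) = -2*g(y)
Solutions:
 g(y) = C1*(sin(y) + 1)/(sin(y) - 1)


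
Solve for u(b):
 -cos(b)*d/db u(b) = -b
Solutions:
 u(b) = C1 + Integral(b/cos(b), b)


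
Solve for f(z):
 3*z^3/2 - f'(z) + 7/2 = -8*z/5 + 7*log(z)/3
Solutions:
 f(z) = C1 + 3*z^4/8 + 4*z^2/5 - 7*z*log(z)/3 + 35*z/6


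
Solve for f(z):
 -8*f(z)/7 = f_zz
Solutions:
 f(z) = C1*sin(2*sqrt(14)*z/7) + C2*cos(2*sqrt(14)*z/7)


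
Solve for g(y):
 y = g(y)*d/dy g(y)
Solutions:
 g(y) = -sqrt(C1 + y^2)
 g(y) = sqrt(C1 + y^2)


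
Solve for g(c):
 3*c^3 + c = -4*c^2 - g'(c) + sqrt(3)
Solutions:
 g(c) = C1 - 3*c^4/4 - 4*c^3/3 - c^2/2 + sqrt(3)*c


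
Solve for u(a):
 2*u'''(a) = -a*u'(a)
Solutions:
 u(a) = C1 + Integral(C2*airyai(-2^(2/3)*a/2) + C3*airybi(-2^(2/3)*a/2), a)


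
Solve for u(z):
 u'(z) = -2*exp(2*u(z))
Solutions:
 u(z) = log(-sqrt(-1/(C1 - 2*z))) - log(2)/2
 u(z) = log(-1/(C1 - 2*z))/2 - log(2)/2


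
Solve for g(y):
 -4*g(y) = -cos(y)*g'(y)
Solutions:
 g(y) = C1*(sin(y)^2 + 2*sin(y) + 1)/(sin(y)^2 - 2*sin(y) + 1)


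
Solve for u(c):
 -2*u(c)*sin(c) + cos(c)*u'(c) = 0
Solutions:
 u(c) = C1/cos(c)^2


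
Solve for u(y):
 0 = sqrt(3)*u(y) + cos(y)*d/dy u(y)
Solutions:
 u(y) = C1*(sin(y) - 1)^(sqrt(3)/2)/(sin(y) + 1)^(sqrt(3)/2)


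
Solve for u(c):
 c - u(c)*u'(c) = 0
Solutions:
 u(c) = -sqrt(C1 + c^2)
 u(c) = sqrt(C1 + c^2)


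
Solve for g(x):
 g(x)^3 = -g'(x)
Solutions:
 g(x) = -sqrt(2)*sqrt(-1/(C1 - x))/2
 g(x) = sqrt(2)*sqrt(-1/(C1 - x))/2


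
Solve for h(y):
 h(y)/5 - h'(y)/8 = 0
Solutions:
 h(y) = C1*exp(8*y/5)


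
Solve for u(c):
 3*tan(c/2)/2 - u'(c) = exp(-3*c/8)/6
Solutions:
 u(c) = C1 + 3*log(tan(c/2)^2 + 1)/2 + 4*exp(-3*c/8)/9


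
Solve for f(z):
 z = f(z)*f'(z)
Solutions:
 f(z) = -sqrt(C1 + z^2)
 f(z) = sqrt(C1 + z^2)


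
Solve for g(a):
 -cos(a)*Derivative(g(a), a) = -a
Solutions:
 g(a) = C1 + Integral(a/cos(a), a)


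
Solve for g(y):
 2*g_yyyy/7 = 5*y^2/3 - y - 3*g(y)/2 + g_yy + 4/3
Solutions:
 g(y) = 10*y^2/9 - 2*y/3 + (C1*sin(sqrt(2)*21^(1/4)*y*sin(atan(sqrt(35)/7)/2)/2) + C2*cos(sqrt(2)*21^(1/4)*y*sin(atan(sqrt(35)/7)/2)/2))*exp(-sqrt(2)*21^(1/4)*y*cos(atan(sqrt(35)/7)/2)/2) + (C3*sin(sqrt(2)*21^(1/4)*y*sin(atan(sqrt(35)/7)/2)/2) + C4*cos(sqrt(2)*21^(1/4)*y*sin(atan(sqrt(35)/7)/2)/2))*exp(sqrt(2)*21^(1/4)*y*cos(atan(sqrt(35)/7)/2)/2) + 64/27


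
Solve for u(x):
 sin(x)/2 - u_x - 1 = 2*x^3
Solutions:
 u(x) = C1 - x^4/2 - x - cos(x)/2


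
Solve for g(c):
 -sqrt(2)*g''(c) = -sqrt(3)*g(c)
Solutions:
 g(c) = C1*exp(-2^(3/4)*3^(1/4)*c/2) + C2*exp(2^(3/4)*3^(1/4)*c/2)


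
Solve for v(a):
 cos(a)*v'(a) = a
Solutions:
 v(a) = C1 + Integral(a/cos(a), a)


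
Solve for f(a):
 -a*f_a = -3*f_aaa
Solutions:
 f(a) = C1 + Integral(C2*airyai(3^(2/3)*a/3) + C3*airybi(3^(2/3)*a/3), a)


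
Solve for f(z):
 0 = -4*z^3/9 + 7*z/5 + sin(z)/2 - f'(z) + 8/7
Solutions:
 f(z) = C1 - z^4/9 + 7*z^2/10 + 8*z/7 - cos(z)/2


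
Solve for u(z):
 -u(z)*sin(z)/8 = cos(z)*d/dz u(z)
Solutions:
 u(z) = C1*cos(z)^(1/8)


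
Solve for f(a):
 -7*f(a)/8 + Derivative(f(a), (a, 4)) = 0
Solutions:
 f(a) = C1*exp(-14^(1/4)*a/2) + C2*exp(14^(1/4)*a/2) + C3*sin(14^(1/4)*a/2) + C4*cos(14^(1/4)*a/2)


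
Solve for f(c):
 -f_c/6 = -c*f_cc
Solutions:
 f(c) = C1 + C2*c^(7/6)


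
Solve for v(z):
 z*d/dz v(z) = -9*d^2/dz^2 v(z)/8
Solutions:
 v(z) = C1 + C2*erf(2*z/3)


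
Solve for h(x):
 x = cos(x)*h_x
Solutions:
 h(x) = C1 + Integral(x/cos(x), x)


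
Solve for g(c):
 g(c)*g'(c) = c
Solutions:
 g(c) = -sqrt(C1 + c^2)
 g(c) = sqrt(C1 + c^2)


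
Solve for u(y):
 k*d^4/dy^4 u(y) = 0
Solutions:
 u(y) = C1 + C2*y + C3*y^2 + C4*y^3


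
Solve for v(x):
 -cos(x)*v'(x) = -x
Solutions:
 v(x) = C1 + Integral(x/cos(x), x)


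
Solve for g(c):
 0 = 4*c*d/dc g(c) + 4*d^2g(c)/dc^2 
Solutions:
 g(c) = C1 + C2*erf(sqrt(2)*c/2)


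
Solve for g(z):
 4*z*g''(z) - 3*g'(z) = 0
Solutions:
 g(z) = C1 + C2*z^(7/4)


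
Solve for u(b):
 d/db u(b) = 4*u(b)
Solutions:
 u(b) = C1*exp(4*b)


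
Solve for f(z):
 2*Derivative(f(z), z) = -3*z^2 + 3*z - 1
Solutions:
 f(z) = C1 - z^3/2 + 3*z^2/4 - z/2


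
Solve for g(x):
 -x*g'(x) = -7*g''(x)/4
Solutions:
 g(x) = C1 + C2*erfi(sqrt(14)*x/7)


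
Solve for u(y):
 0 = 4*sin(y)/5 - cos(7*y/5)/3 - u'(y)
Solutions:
 u(y) = C1 - 5*sin(7*y/5)/21 - 4*cos(y)/5


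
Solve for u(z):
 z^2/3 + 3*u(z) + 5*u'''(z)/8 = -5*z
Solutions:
 u(z) = C3*exp(-2*3^(1/3)*5^(2/3)*z/5) - z^2/9 - 5*z/3 + (C1*sin(3^(5/6)*5^(2/3)*z/5) + C2*cos(3^(5/6)*5^(2/3)*z/5))*exp(3^(1/3)*5^(2/3)*z/5)


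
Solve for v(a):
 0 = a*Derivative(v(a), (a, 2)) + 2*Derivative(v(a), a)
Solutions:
 v(a) = C1 + C2/a


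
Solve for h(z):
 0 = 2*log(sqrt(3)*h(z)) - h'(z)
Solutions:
 -Integral(1/(2*log(_y) + log(3)), (_y, h(z))) = C1 - z


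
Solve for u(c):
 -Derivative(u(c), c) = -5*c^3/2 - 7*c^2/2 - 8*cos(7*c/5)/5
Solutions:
 u(c) = C1 + 5*c^4/8 + 7*c^3/6 + 8*sin(7*c/5)/7


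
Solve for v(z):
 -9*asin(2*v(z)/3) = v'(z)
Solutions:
 Integral(1/asin(2*_y/3), (_y, v(z))) = C1 - 9*z


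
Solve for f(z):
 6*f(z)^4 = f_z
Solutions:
 f(z) = (-1/(C1 + 18*z))^(1/3)
 f(z) = (-1/(C1 + 6*z))^(1/3)*(-3^(2/3) - 3*3^(1/6)*I)/6
 f(z) = (-1/(C1 + 6*z))^(1/3)*(-3^(2/3) + 3*3^(1/6)*I)/6


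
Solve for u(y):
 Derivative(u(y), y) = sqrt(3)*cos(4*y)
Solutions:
 u(y) = C1 + sqrt(3)*sin(4*y)/4


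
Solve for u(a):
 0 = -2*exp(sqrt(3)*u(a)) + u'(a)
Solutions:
 u(a) = sqrt(3)*(2*log(-1/(C1 + 2*a)) - log(3))/6


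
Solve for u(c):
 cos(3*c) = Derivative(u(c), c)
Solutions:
 u(c) = C1 + sin(3*c)/3


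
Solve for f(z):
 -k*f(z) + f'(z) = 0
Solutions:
 f(z) = C1*exp(k*z)


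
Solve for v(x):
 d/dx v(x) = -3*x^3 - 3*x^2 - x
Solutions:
 v(x) = C1 - 3*x^4/4 - x^3 - x^2/2


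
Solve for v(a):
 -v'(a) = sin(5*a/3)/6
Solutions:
 v(a) = C1 + cos(5*a/3)/10


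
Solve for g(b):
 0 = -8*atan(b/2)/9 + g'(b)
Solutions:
 g(b) = C1 + 8*b*atan(b/2)/9 - 8*log(b^2 + 4)/9


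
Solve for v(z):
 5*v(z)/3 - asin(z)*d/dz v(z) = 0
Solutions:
 v(z) = C1*exp(5*Integral(1/asin(z), z)/3)


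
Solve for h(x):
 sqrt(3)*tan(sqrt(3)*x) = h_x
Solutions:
 h(x) = C1 - log(cos(sqrt(3)*x))


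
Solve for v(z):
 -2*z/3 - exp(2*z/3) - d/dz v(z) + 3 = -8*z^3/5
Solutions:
 v(z) = C1 + 2*z^4/5 - z^2/3 + 3*z - 3*exp(2*z/3)/2


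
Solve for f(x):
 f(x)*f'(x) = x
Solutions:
 f(x) = -sqrt(C1 + x^2)
 f(x) = sqrt(C1 + x^2)


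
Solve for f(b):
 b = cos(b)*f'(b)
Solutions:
 f(b) = C1 + Integral(b/cos(b), b)


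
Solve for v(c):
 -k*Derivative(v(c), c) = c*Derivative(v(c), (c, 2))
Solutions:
 v(c) = C1 + c^(1 - re(k))*(C2*sin(log(c)*Abs(im(k))) + C3*cos(log(c)*im(k)))


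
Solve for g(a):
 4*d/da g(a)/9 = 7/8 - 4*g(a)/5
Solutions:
 g(a) = C1*exp(-9*a/5) + 35/32


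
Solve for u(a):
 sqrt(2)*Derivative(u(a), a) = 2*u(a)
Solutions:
 u(a) = C1*exp(sqrt(2)*a)


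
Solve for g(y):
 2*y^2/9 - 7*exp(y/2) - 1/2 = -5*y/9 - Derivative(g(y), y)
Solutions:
 g(y) = C1 - 2*y^3/27 - 5*y^2/18 + y/2 + 14*exp(y/2)


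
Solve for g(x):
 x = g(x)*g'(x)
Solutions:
 g(x) = -sqrt(C1 + x^2)
 g(x) = sqrt(C1 + x^2)


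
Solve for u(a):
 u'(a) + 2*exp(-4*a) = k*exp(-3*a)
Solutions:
 u(a) = C1 - k*exp(-3*a)/3 + exp(-4*a)/2


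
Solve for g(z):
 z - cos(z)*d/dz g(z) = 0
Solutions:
 g(z) = C1 + Integral(z/cos(z), z)


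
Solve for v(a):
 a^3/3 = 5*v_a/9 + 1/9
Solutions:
 v(a) = C1 + 3*a^4/20 - a/5


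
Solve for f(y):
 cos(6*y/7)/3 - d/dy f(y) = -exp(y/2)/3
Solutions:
 f(y) = C1 + 2*exp(y/2)/3 + 7*sin(6*y/7)/18


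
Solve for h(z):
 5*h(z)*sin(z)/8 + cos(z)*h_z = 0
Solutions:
 h(z) = C1*cos(z)^(5/8)


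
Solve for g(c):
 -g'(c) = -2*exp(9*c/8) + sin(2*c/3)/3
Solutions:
 g(c) = C1 + 16*exp(9*c/8)/9 + cos(2*c/3)/2


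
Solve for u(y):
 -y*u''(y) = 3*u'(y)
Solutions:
 u(y) = C1 + C2/y^2


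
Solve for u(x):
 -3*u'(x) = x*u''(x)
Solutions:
 u(x) = C1 + C2/x^2


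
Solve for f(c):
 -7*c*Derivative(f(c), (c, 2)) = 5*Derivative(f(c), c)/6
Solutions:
 f(c) = C1 + C2*c^(37/42)
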